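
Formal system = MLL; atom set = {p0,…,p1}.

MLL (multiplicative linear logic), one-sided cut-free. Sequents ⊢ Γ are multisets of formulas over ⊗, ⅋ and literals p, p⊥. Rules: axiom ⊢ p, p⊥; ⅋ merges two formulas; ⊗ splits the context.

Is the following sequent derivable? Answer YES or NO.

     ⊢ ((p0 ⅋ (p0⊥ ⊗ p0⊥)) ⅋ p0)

Derivation (root first):
[⅋]  ⊢ ((p0 ⅋ (p0⊥ ⊗ p0⊥)) ⅋ p0)
  [⅋]  ⊢ p0, (p0 ⅋ (p0⊥ ⊗ p0⊥))
    [⊗]  ⊢ p0, p0, (p0⊥ ⊗ p0⊥)
      [Ax]  ⊢ p0, p0⊥
      [Ax]  ⊢ p0, p0⊥

Result: YES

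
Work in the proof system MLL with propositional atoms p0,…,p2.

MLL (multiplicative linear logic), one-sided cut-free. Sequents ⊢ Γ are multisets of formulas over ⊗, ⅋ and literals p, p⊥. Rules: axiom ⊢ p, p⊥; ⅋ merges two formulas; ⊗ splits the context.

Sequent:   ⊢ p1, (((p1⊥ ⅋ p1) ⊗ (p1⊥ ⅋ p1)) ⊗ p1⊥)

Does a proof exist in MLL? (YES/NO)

Derivation trace:
[⊗]  ⊢ p1, (((p1⊥ ⅋ p1) ⊗ (p1⊥ ⅋ p1)) ⊗ p1⊥)
  [⊗]  ⊢ ((p1⊥ ⅋ p1) ⊗ (p1⊥ ⅋ p1))
    [⅋]  ⊢ (p1⊥ ⅋ p1)
      [Ax]  ⊢ p1, p1⊥
    [⅋]  ⊢ (p1⊥ ⅋ p1)
      [Ax]  ⊢ p1, p1⊥
  [Ax]  ⊢ p1, p1⊥

Result: YES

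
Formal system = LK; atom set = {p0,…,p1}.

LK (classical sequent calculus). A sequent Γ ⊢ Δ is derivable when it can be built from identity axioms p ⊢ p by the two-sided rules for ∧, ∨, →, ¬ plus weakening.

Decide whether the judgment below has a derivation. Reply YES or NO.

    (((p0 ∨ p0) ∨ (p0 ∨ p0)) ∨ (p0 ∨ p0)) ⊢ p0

Derivation trace:
[∨L] (((p0 ∨ p0) ∨ (p0 ∨ p0)) ∨ (p0 ∨ p0)) ⊢ p0
  [∨L] ((p0 ∨ p0) ∨ (p0 ∨ p0)) ⊢ p0
    [∨L] (p0 ∨ p0) ⊢ p0
      [Ax] p0 ⊢ p0
      [Ax] p0 ⊢ p0
    [∨L] (p0 ∨ p0) ⊢ p0
      [Ax] p0 ⊢ p0
      [Ax] p0 ⊢ p0
  [∨L] (p0 ∨ p0) ⊢ p0
    [Ax] p0 ⊢ p0
    [Ax] p0 ⊢ p0

Result: YES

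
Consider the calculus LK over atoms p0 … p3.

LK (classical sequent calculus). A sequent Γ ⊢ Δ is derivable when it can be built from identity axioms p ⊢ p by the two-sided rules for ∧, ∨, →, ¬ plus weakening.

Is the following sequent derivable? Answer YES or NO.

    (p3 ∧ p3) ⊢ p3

Derivation (root first):
[∧L] (p3 ∧ p3) ⊢ p3
  [WL] p3, p3 ⊢ p3
    [Ax] p3 ⊢ p3

Result: YES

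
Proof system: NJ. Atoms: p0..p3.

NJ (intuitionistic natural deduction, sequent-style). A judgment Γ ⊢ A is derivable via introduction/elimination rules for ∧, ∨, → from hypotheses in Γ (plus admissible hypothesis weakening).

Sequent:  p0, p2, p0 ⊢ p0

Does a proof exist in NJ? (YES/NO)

Derivation (root first):
[Wk] p0, p2, p0 ⊢ p0
  [Wk] p0, p2 ⊢ p0
    [Ax] p0 ⊢ p0

Result: YES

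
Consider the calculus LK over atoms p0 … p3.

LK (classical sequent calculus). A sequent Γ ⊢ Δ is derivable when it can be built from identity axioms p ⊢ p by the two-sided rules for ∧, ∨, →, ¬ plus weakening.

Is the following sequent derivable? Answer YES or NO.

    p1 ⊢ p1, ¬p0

Derivation (root first):
[¬R] p1 ⊢ p1, ¬p0
  [WL] p1, p0 ⊢ p1
    [Ax] p1 ⊢ p1

Result: YES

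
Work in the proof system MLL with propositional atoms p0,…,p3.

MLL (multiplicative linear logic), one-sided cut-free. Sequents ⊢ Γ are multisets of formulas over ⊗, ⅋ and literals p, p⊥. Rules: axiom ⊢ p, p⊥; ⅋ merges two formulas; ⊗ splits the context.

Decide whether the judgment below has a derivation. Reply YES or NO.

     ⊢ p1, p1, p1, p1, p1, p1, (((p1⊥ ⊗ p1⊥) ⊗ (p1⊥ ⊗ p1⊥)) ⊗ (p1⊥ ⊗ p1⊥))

Proof tree:
[⊗]  ⊢ p1, p1, p1, p1, p1, p1, (((p1⊥ ⊗ p1⊥) ⊗ (p1⊥ ⊗ p1⊥)) ⊗ (p1⊥ ⊗ p1⊥))
  [⊗]  ⊢ p1, p1, p1, p1, ((p1⊥ ⊗ p1⊥) ⊗ (p1⊥ ⊗ p1⊥))
    [⊗]  ⊢ p1, p1, (p1⊥ ⊗ p1⊥)
      [Ax]  ⊢ p1, p1⊥
      [Ax]  ⊢ p1, p1⊥
    [⊗]  ⊢ p1, p1, (p1⊥ ⊗ p1⊥)
      [Ax]  ⊢ p1, p1⊥
      [Ax]  ⊢ p1, p1⊥
  [⊗]  ⊢ p1, p1, (p1⊥ ⊗ p1⊥)
    [Ax]  ⊢ p1, p1⊥
    [Ax]  ⊢ p1, p1⊥

Result: YES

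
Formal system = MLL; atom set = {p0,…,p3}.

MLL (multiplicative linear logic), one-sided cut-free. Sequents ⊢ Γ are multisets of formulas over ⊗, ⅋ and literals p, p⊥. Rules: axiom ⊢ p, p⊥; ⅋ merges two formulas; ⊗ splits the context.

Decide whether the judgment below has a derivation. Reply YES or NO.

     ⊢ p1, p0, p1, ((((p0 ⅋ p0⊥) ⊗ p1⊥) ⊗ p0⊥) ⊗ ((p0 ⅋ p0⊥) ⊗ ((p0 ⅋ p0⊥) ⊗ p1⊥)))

Derivation trace:
[⊗]  ⊢ p1, p0, p1, ((((p0 ⅋ p0⊥) ⊗ p1⊥) ⊗ p0⊥) ⊗ ((p0 ⅋ p0⊥) ⊗ ((p0 ⅋ p0⊥) ⊗ p1⊥)))
  [⊗]  ⊢ p1, p0, (((p0 ⅋ p0⊥) ⊗ p1⊥) ⊗ p0⊥)
    [⊗]  ⊢ p1, ((p0 ⅋ p0⊥) ⊗ p1⊥)
      [⅋]  ⊢ (p0 ⅋ p0⊥)
        [Ax]  ⊢ p0, p0⊥
      [Ax]  ⊢ p1, p1⊥
    [Ax]  ⊢ p0, p0⊥
  [⊗]  ⊢ p1, ((p0 ⅋ p0⊥) ⊗ ((p0 ⅋ p0⊥) ⊗ p1⊥))
    [⅋]  ⊢ (p0 ⅋ p0⊥)
      [Ax]  ⊢ p0, p0⊥
    [⊗]  ⊢ p1, ((p0 ⅋ p0⊥) ⊗ p1⊥)
      [⅋]  ⊢ (p0 ⅋ p0⊥)
        [Ax]  ⊢ p0, p0⊥
      [Ax]  ⊢ p1, p1⊥

Result: YES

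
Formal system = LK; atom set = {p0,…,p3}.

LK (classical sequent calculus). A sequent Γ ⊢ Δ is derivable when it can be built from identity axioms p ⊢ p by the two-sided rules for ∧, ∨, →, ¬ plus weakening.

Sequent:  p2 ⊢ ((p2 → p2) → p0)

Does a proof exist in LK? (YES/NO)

Enumerate valuations to refute Γ ⊢ Δ:
  v=0000: Γ:[p2=F] Δ:[((p2 → p2) → p0)=F] refutes=False
  v=0001: Γ:[p2=F] Δ:[((p2 → p2) → p0)=F] refutes=False
  v=0010: Γ:[p2=T] Δ:[((p2 → p2) → p0)=F] refutes=True  ← countermodel

Result: NO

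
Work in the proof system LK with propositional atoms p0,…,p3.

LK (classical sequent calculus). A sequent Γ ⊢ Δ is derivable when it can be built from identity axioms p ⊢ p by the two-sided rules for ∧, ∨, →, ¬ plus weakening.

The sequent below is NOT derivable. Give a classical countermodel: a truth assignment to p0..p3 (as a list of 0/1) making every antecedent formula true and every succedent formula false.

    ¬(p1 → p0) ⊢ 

Search for a countermodel by truth-table:
  v=0000: Γ:[¬(p1 → p0)=F] Δ:[] refutes=False
  v=0001: Γ:[¬(p1 → p0)=F] Δ:[] refutes=False
  v=0010: Γ:[¬(p1 → p0)=F] Δ:[] refutes=False
  v=0011: Γ:[¬(p1 → p0)=F] Δ:[] refutes=False
  v=0100: Γ:[¬(p1 → p0)=T] Δ:[] refutes=True  ← countermodel

Result: [0, 1, 0, 0]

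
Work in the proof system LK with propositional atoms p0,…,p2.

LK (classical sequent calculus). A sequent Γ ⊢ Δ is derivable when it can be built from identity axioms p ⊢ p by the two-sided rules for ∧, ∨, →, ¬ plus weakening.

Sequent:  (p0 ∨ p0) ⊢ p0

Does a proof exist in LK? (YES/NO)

Derivation (root first):
[∨L] (p0 ∨ p0) ⊢ p0
  [Ax] p0 ⊢ p0
  [WR] p0 ⊢ p0, p0
    [Ax] p0 ⊢ p0

Result: YES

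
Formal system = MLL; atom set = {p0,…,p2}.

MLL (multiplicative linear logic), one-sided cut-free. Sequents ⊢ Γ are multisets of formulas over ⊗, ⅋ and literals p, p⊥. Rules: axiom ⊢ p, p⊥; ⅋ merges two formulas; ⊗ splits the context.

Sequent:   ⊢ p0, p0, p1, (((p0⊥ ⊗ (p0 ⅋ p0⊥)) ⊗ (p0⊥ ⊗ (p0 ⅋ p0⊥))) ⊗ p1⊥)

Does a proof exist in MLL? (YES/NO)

Proof tree:
[⊗]  ⊢ p0, p0, p1, (((p0⊥ ⊗ (p0 ⅋ p0⊥)) ⊗ (p0⊥ ⊗ (p0 ⅋ p0⊥))) ⊗ p1⊥)
  [⊗]  ⊢ p0, p0, ((p0⊥ ⊗ (p0 ⅋ p0⊥)) ⊗ (p0⊥ ⊗ (p0 ⅋ p0⊥)))
    [⊗]  ⊢ p0, (p0⊥ ⊗ (p0 ⅋ p0⊥))
      [Ax]  ⊢ p0, p0⊥
      [⅋]  ⊢ (p0 ⅋ p0⊥)
        [Ax]  ⊢ p0, p0⊥
    [⊗]  ⊢ p0, (p0⊥ ⊗ (p0 ⅋ p0⊥))
      [Ax]  ⊢ p0, p0⊥
      [⅋]  ⊢ (p0 ⅋ p0⊥)
        [Ax]  ⊢ p0, p0⊥
  [Ax]  ⊢ p1, p1⊥

Result: YES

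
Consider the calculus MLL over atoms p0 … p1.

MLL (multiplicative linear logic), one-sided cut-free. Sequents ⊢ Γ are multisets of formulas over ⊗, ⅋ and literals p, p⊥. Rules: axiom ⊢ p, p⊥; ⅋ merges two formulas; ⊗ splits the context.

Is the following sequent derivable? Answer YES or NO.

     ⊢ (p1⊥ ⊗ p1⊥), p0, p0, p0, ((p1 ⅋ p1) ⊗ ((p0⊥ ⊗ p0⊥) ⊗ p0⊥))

Derivation trace:
[⊗]  ⊢ (p1⊥ ⊗ p1⊥), p0, p0, p0, ((p1 ⅋ p1) ⊗ ((p0⊥ ⊗ p0⊥) ⊗ p0⊥))
  [⅋]  ⊢ (p1⊥ ⊗ p1⊥), (p1 ⅋ p1)
    [⊗]  ⊢ p1, p1, (p1⊥ ⊗ p1⊥)
      [Ax]  ⊢ p1, p1⊥
      [Ax]  ⊢ p1, p1⊥
  [⊗]  ⊢ p0, p0, p0, ((p0⊥ ⊗ p0⊥) ⊗ p0⊥)
    [⊗]  ⊢ p0, p0, (p0⊥ ⊗ p0⊥)
      [Ax]  ⊢ p0, p0⊥
      [Ax]  ⊢ p0, p0⊥
    [Ax]  ⊢ p0, p0⊥

Result: YES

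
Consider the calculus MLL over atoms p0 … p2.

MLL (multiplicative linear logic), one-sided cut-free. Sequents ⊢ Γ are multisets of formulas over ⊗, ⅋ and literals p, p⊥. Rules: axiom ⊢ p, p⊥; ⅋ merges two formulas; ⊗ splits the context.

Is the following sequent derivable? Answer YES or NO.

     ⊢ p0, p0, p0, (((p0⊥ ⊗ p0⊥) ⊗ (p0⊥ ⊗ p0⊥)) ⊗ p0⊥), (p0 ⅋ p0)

Derivation trace:
[⅋]  ⊢ p0, p0, p0, (((p0⊥ ⊗ p0⊥) ⊗ (p0⊥ ⊗ p0⊥)) ⊗ p0⊥), (p0 ⅋ p0)
  [⊗]  ⊢ p0, p0, p0, p0, p0, (((p0⊥ ⊗ p0⊥) ⊗ (p0⊥ ⊗ p0⊥)) ⊗ p0⊥)
    [⊗]  ⊢ p0, p0, p0, p0, ((p0⊥ ⊗ p0⊥) ⊗ (p0⊥ ⊗ p0⊥))
      [⊗]  ⊢ p0, p0, (p0⊥ ⊗ p0⊥)
        [Ax]  ⊢ p0, p0⊥
        [Ax]  ⊢ p0, p0⊥
      [⊗]  ⊢ p0, p0, (p0⊥ ⊗ p0⊥)
        [Ax]  ⊢ p0, p0⊥
        [Ax]  ⊢ p0, p0⊥
    [Ax]  ⊢ p0, p0⊥

Result: YES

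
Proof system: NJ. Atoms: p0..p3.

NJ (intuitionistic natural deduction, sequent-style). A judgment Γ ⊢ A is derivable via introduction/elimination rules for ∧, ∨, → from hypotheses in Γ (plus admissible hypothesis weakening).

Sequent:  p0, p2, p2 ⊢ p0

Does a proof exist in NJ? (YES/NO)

Proof tree:
[Wk] p0, p2, p2 ⊢ p0
  [Wk] p0, p2 ⊢ p0
    [Ax] p0 ⊢ p0

Result: YES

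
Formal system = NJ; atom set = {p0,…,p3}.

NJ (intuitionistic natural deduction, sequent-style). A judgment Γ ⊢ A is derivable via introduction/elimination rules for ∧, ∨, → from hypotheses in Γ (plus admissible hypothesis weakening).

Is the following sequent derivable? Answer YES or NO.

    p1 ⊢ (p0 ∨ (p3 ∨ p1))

Derivation (root first):
[∨I₂] p1 ⊢ (p0 ∨ (p3 ∨ p1))
  [∨I₂] p1 ⊢ (p3 ∨ p1)
    [Ax] p1 ⊢ p1

Result: YES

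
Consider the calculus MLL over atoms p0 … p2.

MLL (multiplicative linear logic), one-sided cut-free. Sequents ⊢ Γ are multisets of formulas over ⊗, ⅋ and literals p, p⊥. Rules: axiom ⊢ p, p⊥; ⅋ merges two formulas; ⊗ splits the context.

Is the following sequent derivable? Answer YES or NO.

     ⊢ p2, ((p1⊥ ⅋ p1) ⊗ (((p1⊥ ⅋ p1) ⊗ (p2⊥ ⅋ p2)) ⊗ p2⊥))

Proof tree:
[⊗]  ⊢ p2, ((p1⊥ ⅋ p1) ⊗ (((p1⊥ ⅋ p1) ⊗ (p2⊥ ⅋ p2)) ⊗ p2⊥))
  [⅋]  ⊢ (p1⊥ ⅋ p1)
    [Ax]  ⊢ p1, p1⊥
  [⊗]  ⊢ p2, (((p1⊥ ⅋ p1) ⊗ (p2⊥ ⅋ p2)) ⊗ p2⊥)
    [⊗]  ⊢ ((p1⊥ ⅋ p1) ⊗ (p2⊥ ⅋ p2))
      [⅋]  ⊢ (p1⊥ ⅋ p1)
        [Ax]  ⊢ p1, p1⊥
      [⅋]  ⊢ (p2⊥ ⅋ p2)
        [Ax]  ⊢ p2, p2⊥
    [Ax]  ⊢ p2, p2⊥

Result: YES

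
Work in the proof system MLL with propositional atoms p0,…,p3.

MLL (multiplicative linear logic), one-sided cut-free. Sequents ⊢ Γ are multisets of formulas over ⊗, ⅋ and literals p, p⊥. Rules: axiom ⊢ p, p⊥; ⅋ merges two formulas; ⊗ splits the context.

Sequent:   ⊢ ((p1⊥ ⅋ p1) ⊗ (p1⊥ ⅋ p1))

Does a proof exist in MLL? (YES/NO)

Derivation trace:
[⊗]  ⊢ ((p1⊥ ⅋ p1) ⊗ (p1⊥ ⅋ p1))
  [⅋]  ⊢ (p1⊥ ⅋ p1)
    [Ax]  ⊢ p1, p1⊥
  [⅋]  ⊢ (p1⊥ ⅋ p1)
    [Ax]  ⊢ p1, p1⊥

Result: YES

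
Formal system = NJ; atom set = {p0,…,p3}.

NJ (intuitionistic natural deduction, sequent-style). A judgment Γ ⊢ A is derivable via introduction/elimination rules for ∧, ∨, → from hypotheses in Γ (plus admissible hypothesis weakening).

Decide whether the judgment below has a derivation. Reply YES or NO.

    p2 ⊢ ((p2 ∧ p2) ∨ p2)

Derivation (root first):
[∨I₁] p2 ⊢ ((p2 ∧ p2) ∨ p2)
  [∧I] p2 ⊢ (p2 ∧ p2)
    [Ax] p2 ⊢ p2
    [Ax] p2 ⊢ p2

Result: YES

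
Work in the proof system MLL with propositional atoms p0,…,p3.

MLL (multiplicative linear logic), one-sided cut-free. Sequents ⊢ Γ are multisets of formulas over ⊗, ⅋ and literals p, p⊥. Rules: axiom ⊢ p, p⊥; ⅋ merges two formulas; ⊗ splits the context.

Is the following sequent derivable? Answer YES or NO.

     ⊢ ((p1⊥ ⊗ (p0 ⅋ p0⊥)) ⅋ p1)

Proof tree:
[⅋]  ⊢ ((p1⊥ ⊗ (p0 ⅋ p0⊥)) ⅋ p1)
  [⊗]  ⊢ p1, (p1⊥ ⊗ (p0 ⅋ p0⊥))
    [Ax]  ⊢ p1, p1⊥
    [⅋]  ⊢ (p0 ⅋ p0⊥)
      [Ax]  ⊢ p0, p0⊥

Result: YES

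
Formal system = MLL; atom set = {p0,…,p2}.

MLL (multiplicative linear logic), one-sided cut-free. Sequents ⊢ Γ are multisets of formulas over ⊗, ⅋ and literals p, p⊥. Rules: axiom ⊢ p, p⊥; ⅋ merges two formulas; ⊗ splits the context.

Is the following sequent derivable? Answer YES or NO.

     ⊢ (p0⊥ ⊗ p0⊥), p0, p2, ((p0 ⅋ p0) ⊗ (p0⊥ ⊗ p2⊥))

Derivation trace:
[⊗]  ⊢ (p0⊥ ⊗ p0⊥), p0, p2, ((p0 ⅋ p0) ⊗ (p0⊥ ⊗ p2⊥))
  [⅋]  ⊢ (p0⊥ ⊗ p0⊥), (p0 ⅋ p0)
    [⊗]  ⊢ p0, p0, (p0⊥ ⊗ p0⊥)
      [Ax]  ⊢ p0, p0⊥
      [Ax]  ⊢ p0, p0⊥
  [⊗]  ⊢ p0, p2, (p0⊥ ⊗ p2⊥)
    [Ax]  ⊢ p0, p0⊥
    [Ax]  ⊢ p2, p2⊥

Result: YES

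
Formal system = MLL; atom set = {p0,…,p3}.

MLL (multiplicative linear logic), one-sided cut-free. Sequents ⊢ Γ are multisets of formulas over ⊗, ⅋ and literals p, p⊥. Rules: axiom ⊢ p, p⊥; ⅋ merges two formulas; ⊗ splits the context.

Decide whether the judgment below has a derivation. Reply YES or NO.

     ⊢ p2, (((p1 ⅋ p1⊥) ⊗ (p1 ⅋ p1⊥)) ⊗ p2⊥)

Derivation (root first):
[⊗]  ⊢ p2, (((p1 ⅋ p1⊥) ⊗ (p1 ⅋ p1⊥)) ⊗ p2⊥)
  [⊗]  ⊢ ((p1 ⅋ p1⊥) ⊗ (p1 ⅋ p1⊥))
    [⅋]  ⊢ (p1 ⅋ p1⊥)
      [Ax]  ⊢ p1, p1⊥
    [⅋]  ⊢ (p1 ⅋ p1⊥)
      [Ax]  ⊢ p1, p1⊥
  [Ax]  ⊢ p2, p2⊥

Result: YES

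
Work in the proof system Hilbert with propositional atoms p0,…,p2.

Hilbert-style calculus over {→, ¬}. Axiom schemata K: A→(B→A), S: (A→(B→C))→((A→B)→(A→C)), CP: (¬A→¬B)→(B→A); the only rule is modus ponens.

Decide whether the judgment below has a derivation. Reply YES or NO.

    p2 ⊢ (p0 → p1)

Enumerate valuations to refute Γ ⊢ Δ:
  v=000: Γ:[p2=F] Δ:[(p0 → p1)=T] refutes=False
  v=001: Γ:[p2=T] Δ:[(p0 → p1)=T] refutes=False
  v=010: Γ:[p2=F] Δ:[(p0 → p1)=T] refutes=False
  v=011: Γ:[p2=T] Δ:[(p0 → p1)=T] refutes=False
  v=100: Γ:[p2=F] Δ:[(p0 → p1)=F] refutes=False
  v=101: Γ:[p2=T] Δ:[(p0 → p1)=F] refutes=True  ← countermodel

Result: NO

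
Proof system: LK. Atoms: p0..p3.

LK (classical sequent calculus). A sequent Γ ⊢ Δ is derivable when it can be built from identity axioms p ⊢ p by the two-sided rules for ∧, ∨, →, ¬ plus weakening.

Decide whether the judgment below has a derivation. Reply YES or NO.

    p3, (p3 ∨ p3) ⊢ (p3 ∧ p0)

Enumerate valuations to refute Γ ⊢ Δ:
  v=0000: Γ:[p3=F, (p3 ∨ p3)=F] Δ:[(p3 ∧ p0)=F] refutes=False
  v=0001: Γ:[p3=T, (p3 ∨ p3)=T] Δ:[(p3 ∧ p0)=F] refutes=True  ← countermodel

Result: NO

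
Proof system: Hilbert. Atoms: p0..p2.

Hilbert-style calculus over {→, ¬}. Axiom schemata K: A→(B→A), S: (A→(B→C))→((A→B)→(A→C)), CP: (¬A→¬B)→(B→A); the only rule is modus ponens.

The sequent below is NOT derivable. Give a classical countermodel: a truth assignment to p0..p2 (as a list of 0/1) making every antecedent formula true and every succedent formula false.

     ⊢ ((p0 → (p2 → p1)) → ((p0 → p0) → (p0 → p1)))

Truth-table refutation:
  v=000: Γ:[] Δ:[((p0 → (p2 → p1)) → ((p0 → p0) → (p0 → p1)))=T] refutes=False
  v=001: Γ:[] Δ:[((p0 → (p2 → p1)) → ((p0 → p0) → (p0 → p1)))=T] refutes=False
  v=010: Γ:[] Δ:[((p0 → (p2 → p1)) → ((p0 → p0) → (p0 → p1)))=T] refutes=False
  v=011: Γ:[] Δ:[((p0 → (p2 → p1)) → ((p0 → p0) → (p0 → p1)))=T] refutes=False
  v=100: Γ:[] Δ:[((p0 → (p2 → p1)) → ((p0 → p0) → (p0 → p1)))=F] refutes=True  ← countermodel

Result: [1, 0, 0]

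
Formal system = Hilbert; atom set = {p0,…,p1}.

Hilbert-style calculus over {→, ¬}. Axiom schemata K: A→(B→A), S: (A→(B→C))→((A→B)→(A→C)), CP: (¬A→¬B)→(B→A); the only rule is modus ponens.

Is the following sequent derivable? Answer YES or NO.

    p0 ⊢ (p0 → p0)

Proof tree:
[MP] p0 ⊢ (p0 → p0)
  [K]  ⊢ (p0 → (p0 → p0))
  [MP] p0 ⊢ p0
    [MP] p0 ⊢ (p0 → p0)
      [K]  ⊢ (p0 → (p0 → p0))
      [Hyp] p0 ⊢ p0
    [Hyp] p0 ⊢ p0

Result: YES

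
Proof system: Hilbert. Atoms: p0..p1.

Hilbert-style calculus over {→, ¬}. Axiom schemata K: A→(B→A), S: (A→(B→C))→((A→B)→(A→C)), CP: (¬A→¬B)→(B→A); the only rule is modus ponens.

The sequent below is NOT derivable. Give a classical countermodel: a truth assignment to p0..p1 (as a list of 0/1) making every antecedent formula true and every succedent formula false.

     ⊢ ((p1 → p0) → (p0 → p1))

Enumerate valuations to refute Γ ⊢ Δ:
  v=00: Γ:[] Δ:[((p1 → p0) → (p0 → p1))=T] refutes=False
  v=01: Γ:[] Δ:[((p1 → p0) → (p0 → p1))=T] refutes=False
  v=10: Γ:[] Δ:[((p1 → p0) → (p0 → p1))=F] refutes=True  ← countermodel

Result: [1, 0]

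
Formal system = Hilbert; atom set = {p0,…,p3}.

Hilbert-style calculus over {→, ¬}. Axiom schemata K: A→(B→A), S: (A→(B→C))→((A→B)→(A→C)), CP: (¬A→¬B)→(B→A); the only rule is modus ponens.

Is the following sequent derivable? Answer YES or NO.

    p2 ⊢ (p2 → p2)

Derivation trace:
[MP] p2 ⊢ (p2 → p2)
  [K]  ⊢ (p2 → (p2 → p2))
  [MP] p2 ⊢ p2
    [MP] p2 ⊢ (p2 → p2)
      [K]  ⊢ (p2 → (p2 → p2))
      [Hyp] p2 ⊢ p2
    [Hyp] p2 ⊢ p2

Result: YES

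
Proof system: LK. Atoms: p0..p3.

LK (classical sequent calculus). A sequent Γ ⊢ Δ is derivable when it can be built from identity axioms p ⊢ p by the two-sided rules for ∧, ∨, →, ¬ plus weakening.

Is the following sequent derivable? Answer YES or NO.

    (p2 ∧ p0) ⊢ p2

Derivation trace:
[∧L] (p2 ∧ p0) ⊢ p2
  [WL] p2, p0 ⊢ p2
    [Ax] p2 ⊢ p2

Result: YES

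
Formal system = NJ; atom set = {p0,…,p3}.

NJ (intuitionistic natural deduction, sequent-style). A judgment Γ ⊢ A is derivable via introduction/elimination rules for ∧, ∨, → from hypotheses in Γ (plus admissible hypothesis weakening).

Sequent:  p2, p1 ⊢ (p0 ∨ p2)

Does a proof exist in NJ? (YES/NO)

Derivation trace:
[∨I₂] p2, p1 ⊢ (p0 ∨ p2)
  [Wk] p2, p1 ⊢ p2
    [Ax] p2 ⊢ p2

Result: YES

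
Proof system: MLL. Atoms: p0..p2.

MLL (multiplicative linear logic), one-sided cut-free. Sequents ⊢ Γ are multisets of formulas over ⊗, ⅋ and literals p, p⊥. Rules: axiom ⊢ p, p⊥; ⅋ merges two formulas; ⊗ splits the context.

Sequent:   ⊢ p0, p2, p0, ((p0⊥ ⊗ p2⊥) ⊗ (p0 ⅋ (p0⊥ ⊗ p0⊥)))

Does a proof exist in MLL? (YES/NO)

Derivation (root first):
[⊗]  ⊢ p0, p2, p0, ((p0⊥ ⊗ p2⊥) ⊗ (p0 ⅋ (p0⊥ ⊗ p0⊥)))
  [⊗]  ⊢ p0, p2, (p0⊥ ⊗ p2⊥)
    [Ax]  ⊢ p0, p0⊥
    [Ax]  ⊢ p2, p2⊥
  [⅋]  ⊢ p0, (p0 ⅋ (p0⊥ ⊗ p0⊥))
    [⊗]  ⊢ p0, p0, (p0⊥ ⊗ p0⊥)
      [Ax]  ⊢ p0, p0⊥
      [Ax]  ⊢ p0, p0⊥

Result: YES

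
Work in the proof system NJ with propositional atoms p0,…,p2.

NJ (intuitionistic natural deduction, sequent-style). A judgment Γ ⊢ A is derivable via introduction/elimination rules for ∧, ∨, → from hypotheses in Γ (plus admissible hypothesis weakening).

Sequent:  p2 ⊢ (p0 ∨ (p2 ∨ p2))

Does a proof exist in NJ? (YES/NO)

Derivation (root first):
[∨I₂] p2 ⊢ (p0 ∨ (p2 ∨ p2))
  [∨I₁] p2 ⊢ (p2 ∨ p2)
    [Ax] p2 ⊢ p2

Result: YES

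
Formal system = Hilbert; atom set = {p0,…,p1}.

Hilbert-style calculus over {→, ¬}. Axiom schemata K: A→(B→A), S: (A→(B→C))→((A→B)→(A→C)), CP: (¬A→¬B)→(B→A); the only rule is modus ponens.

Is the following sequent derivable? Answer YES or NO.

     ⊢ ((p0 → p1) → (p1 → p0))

Search for a countermodel by truth-table:
  v=00: Γ:[] Δ:[((p0 → p1) → (p1 → p0))=T] refutes=False
  v=01: Γ:[] Δ:[((p0 → p1) → (p1 → p0))=F] refutes=True  ← countermodel

Result: NO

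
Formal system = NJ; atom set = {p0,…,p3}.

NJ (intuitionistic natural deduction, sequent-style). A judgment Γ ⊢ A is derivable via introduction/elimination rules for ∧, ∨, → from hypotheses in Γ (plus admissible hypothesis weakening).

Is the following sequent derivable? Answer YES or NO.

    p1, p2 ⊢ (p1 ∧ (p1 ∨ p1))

Proof tree:
[Wk] p1, p2 ⊢ (p1 ∧ (p1 ∨ p1))
  [∧I] p1 ⊢ (p1 ∧ (p1 ∨ p1))
    [Ax] p1 ⊢ p1
    [∨I₂] p1 ⊢ (p1 ∨ p1)
      [Ax] p1 ⊢ p1

Result: YES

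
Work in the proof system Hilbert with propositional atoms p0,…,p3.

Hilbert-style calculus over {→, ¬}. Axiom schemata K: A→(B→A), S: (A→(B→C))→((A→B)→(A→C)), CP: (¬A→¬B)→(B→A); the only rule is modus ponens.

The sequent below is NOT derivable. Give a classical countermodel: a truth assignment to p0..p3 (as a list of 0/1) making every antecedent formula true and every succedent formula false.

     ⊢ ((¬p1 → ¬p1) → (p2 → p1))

Enumerate valuations to refute Γ ⊢ Δ:
  v=0000: Γ:[] Δ:[((¬p1 → ¬p1) → (p2 → p1))=T] refutes=False
  v=0001: Γ:[] Δ:[((¬p1 → ¬p1) → (p2 → p1))=T] refutes=False
  v=0010: Γ:[] Δ:[((¬p1 → ¬p1) → (p2 → p1))=F] refutes=True  ← countermodel

Result: [0, 0, 1, 0]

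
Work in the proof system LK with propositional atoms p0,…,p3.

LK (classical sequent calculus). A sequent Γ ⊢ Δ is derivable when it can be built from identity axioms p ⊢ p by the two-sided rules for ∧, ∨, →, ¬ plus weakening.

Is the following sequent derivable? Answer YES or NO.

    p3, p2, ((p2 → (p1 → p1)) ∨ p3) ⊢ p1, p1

Enumerate valuations to refute Γ ⊢ Δ:
  v=0000: Γ:[p3=F, p2=F, ((p2 → (p1 → p1)) ∨ p3)=T] Δ:[p1=F, p1=F] refutes=False
  v=0001: Γ:[p3=T, p2=F, ((p2 → (p1 → p1)) ∨ p3)=T] Δ:[p1=F, p1=F] refutes=False
  v=0010: Γ:[p3=F, p2=T, ((p2 → (p1 → p1)) ∨ p3)=T] Δ:[p1=F, p1=F] refutes=False
  v=0011: Γ:[p3=T, p2=T, ((p2 → (p1 → p1)) ∨ p3)=T] Δ:[p1=F, p1=F] refutes=True  ← countermodel

Result: NO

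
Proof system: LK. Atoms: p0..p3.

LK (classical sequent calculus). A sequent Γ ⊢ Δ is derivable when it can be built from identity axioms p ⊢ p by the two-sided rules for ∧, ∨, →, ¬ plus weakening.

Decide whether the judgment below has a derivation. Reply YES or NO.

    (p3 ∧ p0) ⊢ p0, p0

Derivation trace:
[WR] (p3 ∧ p0) ⊢ p0, p0
  [∧L] (p3 ∧ p0) ⊢ p0
    [WL] p0, p3 ⊢ p0
      [Ax] p0 ⊢ p0

Result: YES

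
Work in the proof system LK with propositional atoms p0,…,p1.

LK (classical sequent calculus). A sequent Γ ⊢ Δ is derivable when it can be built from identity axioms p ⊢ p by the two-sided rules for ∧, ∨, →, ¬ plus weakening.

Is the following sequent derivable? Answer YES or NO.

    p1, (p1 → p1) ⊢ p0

Search for a countermodel by truth-table:
  v=00: Γ:[p1=F, (p1 → p1)=T] Δ:[p0=F] refutes=False
  v=01: Γ:[p1=T, (p1 → p1)=T] Δ:[p0=F] refutes=True  ← countermodel

Result: NO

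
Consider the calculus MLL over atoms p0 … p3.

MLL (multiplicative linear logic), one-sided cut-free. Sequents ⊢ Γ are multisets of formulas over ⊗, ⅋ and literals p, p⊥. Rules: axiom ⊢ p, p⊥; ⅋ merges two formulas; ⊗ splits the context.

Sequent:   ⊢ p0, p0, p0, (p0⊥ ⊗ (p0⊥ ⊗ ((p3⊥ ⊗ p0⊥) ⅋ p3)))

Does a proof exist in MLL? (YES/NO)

Proof tree:
[⊗]  ⊢ p0, p0, p0, (p0⊥ ⊗ (p0⊥ ⊗ ((p3⊥ ⊗ p0⊥) ⅋ p3)))
  [Ax]  ⊢ p0, p0⊥
  [⊗]  ⊢ p0, p0, (p0⊥ ⊗ ((p3⊥ ⊗ p0⊥) ⅋ p3))
    [Ax]  ⊢ p0, p0⊥
    [⅋]  ⊢ p0, ((p3⊥ ⊗ p0⊥) ⅋ p3)
      [⊗]  ⊢ p3, p0, (p3⊥ ⊗ p0⊥)
        [Ax]  ⊢ p3, p3⊥
        [Ax]  ⊢ p0, p0⊥

Result: YES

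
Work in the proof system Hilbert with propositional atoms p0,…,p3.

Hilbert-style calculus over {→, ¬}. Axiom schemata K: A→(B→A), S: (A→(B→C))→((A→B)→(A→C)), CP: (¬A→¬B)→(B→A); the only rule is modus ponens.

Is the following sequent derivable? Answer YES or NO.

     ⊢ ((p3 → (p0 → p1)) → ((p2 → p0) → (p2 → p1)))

Search for a countermodel by truth-table:
  v=0000: Γ:[] Δ:[((p3 → (p0 → p1)) → ((p2 → p0) → (p2 → p1)))=T] refutes=False
  v=0001: Γ:[] Δ:[((p3 → (p0 → p1)) → ((p2 → p0) → (p2 → p1)))=T] refutes=False
  v=0010: Γ:[] Δ:[((p3 → (p0 → p1)) → ((p2 → p0) → (p2 → p1)))=T] refutes=False
  v=0011: Γ:[] Δ:[((p3 → (p0 → p1)) → ((p2 → p0) → (p2 → p1)))=T] refutes=False
  v=0100: Γ:[] Δ:[((p3 → (p0 → p1)) → ((p2 → p0) → (p2 → p1)))=T] refutes=False
  v=0101: Γ:[] Δ:[((p3 → (p0 → p1)) → ((p2 → p0) → (p2 → p1)))=T] refutes=False
  v=0110: Γ:[] Δ:[((p3 → (p0 → p1)) → ((p2 → p0) → (p2 → p1)))=T] refutes=False
  v=0111: Γ:[] Δ:[((p3 → (p0 → p1)) → ((p2 → p0) → (p2 → p1)))=T] refutes=False
  v=1000: Γ:[] Δ:[((p3 → (p0 → p1)) → ((p2 → p0) → (p2 → p1)))=T] refutes=False
  v=1001: Γ:[] Δ:[((p3 → (p0 → p1)) → ((p2 → p0) → (p2 → p1)))=T] refutes=False
  v=1010: Γ:[] Δ:[((p3 → (p0 → p1)) → ((p2 → p0) → (p2 → p1)))=F] refutes=True  ← countermodel

Result: NO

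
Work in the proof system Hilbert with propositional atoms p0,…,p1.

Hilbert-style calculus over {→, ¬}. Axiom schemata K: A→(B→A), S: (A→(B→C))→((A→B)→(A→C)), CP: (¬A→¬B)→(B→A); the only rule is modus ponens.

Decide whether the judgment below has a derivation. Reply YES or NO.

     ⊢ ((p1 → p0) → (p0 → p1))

Enumerate valuations to refute Γ ⊢ Δ:
  v=00: Γ:[] Δ:[((p1 → p0) → (p0 → p1))=T] refutes=False
  v=01: Γ:[] Δ:[((p1 → p0) → (p0 → p1))=T] refutes=False
  v=10: Γ:[] Δ:[((p1 → p0) → (p0 → p1))=F] refutes=True  ← countermodel

Result: NO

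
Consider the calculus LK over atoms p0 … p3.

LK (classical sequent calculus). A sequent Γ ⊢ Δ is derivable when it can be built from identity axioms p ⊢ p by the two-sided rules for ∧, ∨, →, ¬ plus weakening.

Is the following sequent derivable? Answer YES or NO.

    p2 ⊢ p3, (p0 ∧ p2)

Search for a countermodel by truth-table:
  v=0000: Γ:[p2=F] Δ:[p3=F, (p0 ∧ p2)=F] refutes=False
  v=0001: Γ:[p2=F] Δ:[p3=T, (p0 ∧ p2)=F] refutes=False
  v=0010: Γ:[p2=T] Δ:[p3=F, (p0 ∧ p2)=F] refutes=True  ← countermodel

Result: NO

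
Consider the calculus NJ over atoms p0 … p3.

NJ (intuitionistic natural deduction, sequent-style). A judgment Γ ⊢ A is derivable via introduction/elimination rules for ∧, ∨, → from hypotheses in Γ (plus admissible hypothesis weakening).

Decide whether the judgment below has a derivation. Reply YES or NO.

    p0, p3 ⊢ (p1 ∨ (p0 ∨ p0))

Proof tree:
[∨I₂] p0, p3 ⊢ (p1 ∨ (p0 ∨ p0))
  [Wk] p0, p3 ⊢ (p0 ∨ p0)
    [∨I₁] p0 ⊢ (p0 ∨ p0)
      [Ax] p0 ⊢ p0

Result: YES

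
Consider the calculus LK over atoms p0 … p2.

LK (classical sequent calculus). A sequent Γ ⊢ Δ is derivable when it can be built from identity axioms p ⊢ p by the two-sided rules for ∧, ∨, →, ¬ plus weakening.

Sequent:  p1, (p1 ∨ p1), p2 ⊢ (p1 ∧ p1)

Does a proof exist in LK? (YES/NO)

Derivation trace:
[WL] p1, (p1 ∨ p1), p2 ⊢ (p1 ∧ p1)
  [∧R] p1, (p1 ∨ p1) ⊢ (p1 ∧ p1)
    [∨L] (p1 ∨ p1) ⊢ p1
      [Ax] p1 ⊢ p1
      [Ax] p1 ⊢ p1
    [Ax] p1 ⊢ p1

Result: YES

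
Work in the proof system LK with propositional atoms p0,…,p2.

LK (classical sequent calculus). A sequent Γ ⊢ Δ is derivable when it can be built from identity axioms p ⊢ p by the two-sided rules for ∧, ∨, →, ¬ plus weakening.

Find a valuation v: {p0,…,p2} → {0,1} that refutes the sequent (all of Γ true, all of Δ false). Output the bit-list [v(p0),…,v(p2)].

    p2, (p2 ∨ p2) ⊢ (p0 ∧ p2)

Truth-table refutation:
  v=000: Γ:[p2=F, (p2 ∨ p2)=F] Δ:[(p0 ∧ p2)=F] refutes=False
  v=001: Γ:[p2=T, (p2 ∨ p2)=T] Δ:[(p0 ∧ p2)=F] refutes=True  ← countermodel

Result: [0, 0, 1]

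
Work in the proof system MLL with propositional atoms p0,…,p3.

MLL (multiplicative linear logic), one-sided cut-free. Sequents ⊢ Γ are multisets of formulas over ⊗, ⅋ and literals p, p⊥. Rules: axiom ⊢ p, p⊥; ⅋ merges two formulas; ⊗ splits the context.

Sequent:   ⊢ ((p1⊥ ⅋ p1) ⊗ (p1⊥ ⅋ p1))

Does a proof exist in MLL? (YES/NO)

Derivation trace:
[⊗]  ⊢ ((p1⊥ ⅋ p1) ⊗ (p1⊥ ⅋ p1))
  [⅋]  ⊢ (p1⊥ ⅋ p1)
    [Ax]  ⊢ p1, p1⊥
  [⅋]  ⊢ (p1⊥ ⅋ p1)
    [Ax]  ⊢ p1, p1⊥

Result: YES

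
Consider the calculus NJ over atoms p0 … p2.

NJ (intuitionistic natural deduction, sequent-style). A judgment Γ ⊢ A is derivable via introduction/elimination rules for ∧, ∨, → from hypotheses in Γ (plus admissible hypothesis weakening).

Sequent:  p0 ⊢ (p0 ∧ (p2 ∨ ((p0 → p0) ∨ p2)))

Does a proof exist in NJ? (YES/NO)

Derivation trace:
[∧I] p0 ⊢ (p0 ∧ (p2 ∨ ((p0 → p0) ∨ p2)))
  [Ax] p0 ⊢ p0
  [∨I₂]  ⊢ (p2 ∨ ((p0 → p0) ∨ p2))
    [∨I₁]  ⊢ ((p0 → p0) ∨ p2)
      [→I]  ⊢ (p0 → p0)
        [Ax] p0 ⊢ p0

Result: YES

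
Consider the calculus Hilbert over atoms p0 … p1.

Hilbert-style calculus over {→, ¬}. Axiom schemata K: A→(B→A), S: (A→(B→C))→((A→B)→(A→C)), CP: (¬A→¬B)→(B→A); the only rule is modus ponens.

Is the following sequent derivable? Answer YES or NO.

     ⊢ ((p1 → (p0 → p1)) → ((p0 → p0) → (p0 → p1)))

Truth-table refutation:
  v=00: Γ:[] Δ:[((p1 → (p0 → p1)) → ((p0 → p0) → (p0 → p1)))=T] refutes=False
  v=01: Γ:[] Δ:[((p1 → (p0 → p1)) → ((p0 → p0) → (p0 → p1)))=T] refutes=False
  v=10: Γ:[] Δ:[((p1 → (p0 → p1)) → ((p0 → p0) → (p0 → p1)))=F] refutes=True  ← countermodel

Result: NO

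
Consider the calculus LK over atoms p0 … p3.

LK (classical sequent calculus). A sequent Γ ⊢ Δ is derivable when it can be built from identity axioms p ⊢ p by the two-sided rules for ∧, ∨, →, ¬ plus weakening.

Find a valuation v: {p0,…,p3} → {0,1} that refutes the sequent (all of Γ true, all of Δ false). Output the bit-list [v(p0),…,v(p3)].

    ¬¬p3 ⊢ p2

Search for a countermodel by truth-table:
  v=0000: Γ:[¬¬p3=F] Δ:[p2=F] refutes=False
  v=0001: Γ:[¬¬p3=T] Δ:[p2=F] refutes=True  ← countermodel

Result: [0, 0, 0, 1]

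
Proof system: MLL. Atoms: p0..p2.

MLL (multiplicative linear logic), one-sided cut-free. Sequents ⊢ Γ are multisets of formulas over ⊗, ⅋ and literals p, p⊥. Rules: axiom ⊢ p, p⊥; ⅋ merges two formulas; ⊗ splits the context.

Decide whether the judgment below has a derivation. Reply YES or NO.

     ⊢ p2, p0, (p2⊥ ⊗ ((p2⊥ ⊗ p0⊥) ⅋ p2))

Proof tree:
[⊗]  ⊢ p2, p0, (p2⊥ ⊗ ((p2⊥ ⊗ p0⊥) ⅋ p2))
  [Ax]  ⊢ p2, p2⊥
  [⅋]  ⊢ p0, ((p2⊥ ⊗ p0⊥) ⅋ p2)
    [⊗]  ⊢ p2, p0, (p2⊥ ⊗ p0⊥)
      [Ax]  ⊢ p2, p2⊥
      [Ax]  ⊢ p0, p0⊥

Result: YES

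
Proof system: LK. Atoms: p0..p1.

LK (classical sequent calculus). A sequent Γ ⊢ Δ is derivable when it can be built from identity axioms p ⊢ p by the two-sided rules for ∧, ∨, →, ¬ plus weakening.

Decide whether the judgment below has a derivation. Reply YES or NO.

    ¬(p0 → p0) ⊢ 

Derivation trace:
[¬L] ¬(p0 → p0) ⊢ 
  [→R]  ⊢ (p0 → p0)
    [Ax] p0 ⊢ p0

Result: YES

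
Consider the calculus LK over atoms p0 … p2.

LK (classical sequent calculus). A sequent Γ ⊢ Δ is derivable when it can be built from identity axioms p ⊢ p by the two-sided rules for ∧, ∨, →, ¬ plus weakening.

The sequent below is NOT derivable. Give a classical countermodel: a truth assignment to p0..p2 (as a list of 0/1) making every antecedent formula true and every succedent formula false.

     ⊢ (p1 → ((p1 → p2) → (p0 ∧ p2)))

Enumerate valuations to refute Γ ⊢ Δ:
  v=000: Γ:[] Δ:[(p1 → ((p1 → p2) → (p0 ∧ p2)))=T] refutes=False
  v=001: Γ:[] Δ:[(p1 → ((p1 → p2) → (p0 ∧ p2)))=T] refutes=False
  v=010: Γ:[] Δ:[(p1 → ((p1 → p2) → (p0 ∧ p2)))=T] refutes=False
  v=011: Γ:[] Δ:[(p1 → ((p1 → p2) → (p0 ∧ p2)))=F] refutes=True  ← countermodel

Result: [0, 1, 1]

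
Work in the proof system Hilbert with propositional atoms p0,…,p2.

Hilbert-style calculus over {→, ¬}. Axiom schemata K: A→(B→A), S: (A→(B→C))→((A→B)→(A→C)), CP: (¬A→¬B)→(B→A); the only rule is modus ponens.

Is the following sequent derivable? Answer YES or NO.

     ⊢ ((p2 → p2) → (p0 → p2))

Truth-table refutation:
  v=000: Γ:[] Δ:[((p2 → p2) → (p0 → p2))=T] refutes=False
  v=001: Γ:[] Δ:[((p2 → p2) → (p0 → p2))=T] refutes=False
  v=010: Γ:[] Δ:[((p2 → p2) → (p0 → p2))=T] refutes=False
  v=011: Γ:[] Δ:[((p2 → p2) → (p0 → p2))=T] refutes=False
  v=100: Γ:[] Δ:[((p2 → p2) → (p0 → p2))=F] refutes=True  ← countermodel

Result: NO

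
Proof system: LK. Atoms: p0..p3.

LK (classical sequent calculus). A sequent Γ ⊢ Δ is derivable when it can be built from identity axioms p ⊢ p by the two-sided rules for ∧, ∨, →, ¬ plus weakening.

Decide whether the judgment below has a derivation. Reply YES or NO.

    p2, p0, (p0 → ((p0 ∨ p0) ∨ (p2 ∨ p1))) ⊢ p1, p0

Proof tree:
[→L] p2, p0, (p0 → ((p0 ∨ p0) ∨ (p2 ∨ p1))) ⊢ p1, p0
  [WL] p0, p2 ⊢ p0
    [Ax] p0 ⊢ p0
  [∨L] p0, ((p0 ∨ p0) ∨ (p2 ∨ p1)) ⊢ p1, p0
    [∨L] (p0 ∨ p0) ⊢ p0
      [Ax] p0 ⊢ p0
      [Ax] p0 ⊢ p0
    [∨L] p0, (p2 ∨ p1) ⊢ p1, p0
      [WL] p0, p2 ⊢ p0
        [Ax] p0 ⊢ p0
      [Ax] p1 ⊢ p1

Result: YES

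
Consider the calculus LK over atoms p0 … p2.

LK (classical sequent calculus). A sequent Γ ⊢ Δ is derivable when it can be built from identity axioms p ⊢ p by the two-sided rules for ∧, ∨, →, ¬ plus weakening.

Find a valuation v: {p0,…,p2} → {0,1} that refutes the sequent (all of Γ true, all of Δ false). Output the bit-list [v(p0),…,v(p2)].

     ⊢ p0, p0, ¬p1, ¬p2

Search for a countermodel by truth-table:
  v=000: Γ:[] Δ:[p0=F, p0=F, ¬p1=T, ¬p2=T] refutes=False
  v=001: Γ:[] Δ:[p0=F, p0=F, ¬p1=T, ¬p2=F] refutes=False
  v=010: Γ:[] Δ:[p0=F, p0=F, ¬p1=F, ¬p2=T] refutes=False
  v=011: Γ:[] Δ:[p0=F, p0=F, ¬p1=F, ¬p2=F] refutes=True  ← countermodel

Result: [0, 1, 1]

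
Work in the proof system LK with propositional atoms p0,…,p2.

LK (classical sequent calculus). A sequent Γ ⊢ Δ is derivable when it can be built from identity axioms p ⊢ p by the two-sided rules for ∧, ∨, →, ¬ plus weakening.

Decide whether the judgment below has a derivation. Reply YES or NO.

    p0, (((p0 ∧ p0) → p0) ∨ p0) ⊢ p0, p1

Derivation (root first):
[WR] p0, (((p0 ∧ p0) → p0) ∨ p0) ⊢ p0, p1
  [∨L] p0, (((p0 ∧ p0) → p0) ∨ p0) ⊢ p0
    [→L] p0, ((p0 ∧ p0) → p0) ⊢ p0
      [∧R] p0 ⊢ (p0 ∧ p0)
        [Ax] p0 ⊢ p0
        [Ax] p0 ⊢ p0
      [Ax] p0 ⊢ p0
    [Ax] p0 ⊢ p0

Result: YES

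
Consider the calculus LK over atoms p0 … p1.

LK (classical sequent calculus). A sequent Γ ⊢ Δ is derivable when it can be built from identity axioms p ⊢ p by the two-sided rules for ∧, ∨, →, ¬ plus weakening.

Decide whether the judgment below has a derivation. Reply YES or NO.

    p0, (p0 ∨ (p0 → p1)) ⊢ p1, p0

Derivation trace:
[∨L] p0, (p0 ∨ (p0 → p1)) ⊢ p1, p0
  [Ax] p0 ⊢ p0
  [→L] p0, (p0 → p1) ⊢ p1
    [Ax] p0 ⊢ p0
    [Ax] p1 ⊢ p1

Result: YES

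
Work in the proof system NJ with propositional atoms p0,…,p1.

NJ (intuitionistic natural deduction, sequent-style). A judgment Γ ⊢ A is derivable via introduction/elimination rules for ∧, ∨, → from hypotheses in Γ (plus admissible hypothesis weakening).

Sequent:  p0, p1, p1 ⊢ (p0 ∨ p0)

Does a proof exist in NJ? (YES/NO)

Proof tree:
[∨I₁] p0, p1, p1 ⊢ (p0 ∨ p0)
  [Wk] p0, p1, p1 ⊢ p0
    [Wk] p0, p1 ⊢ p0
      [Ax] p0 ⊢ p0

Result: YES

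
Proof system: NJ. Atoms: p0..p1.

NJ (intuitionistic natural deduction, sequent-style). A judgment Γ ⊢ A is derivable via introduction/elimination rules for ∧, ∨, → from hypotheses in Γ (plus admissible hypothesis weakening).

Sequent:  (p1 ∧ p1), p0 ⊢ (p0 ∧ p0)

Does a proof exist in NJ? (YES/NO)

Derivation trace:
[∧I] (p1 ∧ p1), p0 ⊢ (p0 ∧ p0)
  [Wk] p0, (p1 ∧ p1) ⊢ p0
    [Ax] p0 ⊢ p0
  [Ax] p0 ⊢ p0

Result: YES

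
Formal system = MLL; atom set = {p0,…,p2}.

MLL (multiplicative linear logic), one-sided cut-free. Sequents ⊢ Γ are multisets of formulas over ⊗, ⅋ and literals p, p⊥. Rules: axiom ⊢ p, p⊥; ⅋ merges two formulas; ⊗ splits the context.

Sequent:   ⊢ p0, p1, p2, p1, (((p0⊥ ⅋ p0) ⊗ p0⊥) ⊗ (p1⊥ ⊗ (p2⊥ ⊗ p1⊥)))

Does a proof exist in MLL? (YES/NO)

Derivation trace:
[⊗]  ⊢ p0, p1, p2, p1, (((p0⊥ ⅋ p0) ⊗ p0⊥) ⊗ (p1⊥ ⊗ (p2⊥ ⊗ p1⊥)))
  [⊗]  ⊢ p0, ((p0⊥ ⅋ p0) ⊗ p0⊥)
    [⅋]  ⊢ (p0⊥ ⅋ p0)
      [Ax]  ⊢ p0, p0⊥
    [Ax]  ⊢ p0, p0⊥
  [⊗]  ⊢ p1, p2, p1, (p1⊥ ⊗ (p2⊥ ⊗ p1⊥))
    [Ax]  ⊢ p1, p1⊥
    [⊗]  ⊢ p2, p1, (p2⊥ ⊗ p1⊥)
      [Ax]  ⊢ p2, p2⊥
      [Ax]  ⊢ p1, p1⊥

Result: YES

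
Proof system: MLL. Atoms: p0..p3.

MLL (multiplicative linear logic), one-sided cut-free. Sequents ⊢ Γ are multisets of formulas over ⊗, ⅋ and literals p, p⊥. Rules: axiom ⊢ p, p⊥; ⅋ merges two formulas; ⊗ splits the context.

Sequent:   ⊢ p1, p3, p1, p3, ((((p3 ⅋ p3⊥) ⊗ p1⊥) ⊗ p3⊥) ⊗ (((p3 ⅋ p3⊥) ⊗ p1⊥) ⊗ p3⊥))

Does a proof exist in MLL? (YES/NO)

Derivation (root first):
[⊗]  ⊢ p1, p3, p1, p3, ((((p3 ⅋ p3⊥) ⊗ p1⊥) ⊗ p3⊥) ⊗ (((p3 ⅋ p3⊥) ⊗ p1⊥) ⊗ p3⊥))
  [⊗]  ⊢ p1, p3, (((p3 ⅋ p3⊥) ⊗ p1⊥) ⊗ p3⊥)
    [⊗]  ⊢ p1, ((p3 ⅋ p3⊥) ⊗ p1⊥)
      [⅋]  ⊢ (p3 ⅋ p3⊥)
        [Ax]  ⊢ p3, p3⊥
      [Ax]  ⊢ p1, p1⊥
    [Ax]  ⊢ p3, p3⊥
  [⊗]  ⊢ p1, p3, (((p3 ⅋ p3⊥) ⊗ p1⊥) ⊗ p3⊥)
    [⊗]  ⊢ p1, ((p3 ⅋ p3⊥) ⊗ p1⊥)
      [⅋]  ⊢ (p3 ⅋ p3⊥)
        [Ax]  ⊢ p3, p3⊥
      [Ax]  ⊢ p1, p1⊥
    [Ax]  ⊢ p3, p3⊥

Result: YES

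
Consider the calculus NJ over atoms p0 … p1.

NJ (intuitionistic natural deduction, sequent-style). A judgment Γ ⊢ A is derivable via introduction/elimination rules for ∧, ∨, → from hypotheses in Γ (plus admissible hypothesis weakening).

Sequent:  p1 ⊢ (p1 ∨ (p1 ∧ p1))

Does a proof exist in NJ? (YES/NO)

Derivation trace:
[∨I₂] p1 ⊢ (p1 ∨ (p1 ∧ p1))
  [∧I] p1 ⊢ (p1 ∧ p1)
    [Ax] p1 ⊢ p1
    [Ax] p1 ⊢ p1

Result: YES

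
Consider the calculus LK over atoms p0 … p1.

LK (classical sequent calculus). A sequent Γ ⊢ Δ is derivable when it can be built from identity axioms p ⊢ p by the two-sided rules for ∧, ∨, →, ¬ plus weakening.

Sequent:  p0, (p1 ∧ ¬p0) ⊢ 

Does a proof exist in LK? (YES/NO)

Proof tree:
[∧L] p0, (p1 ∧ ¬p0) ⊢ 
  [WL] p0, ¬p0, p1 ⊢ 
    [¬L] p0, ¬p0 ⊢ 
      [Ax] p0 ⊢ p0

Result: YES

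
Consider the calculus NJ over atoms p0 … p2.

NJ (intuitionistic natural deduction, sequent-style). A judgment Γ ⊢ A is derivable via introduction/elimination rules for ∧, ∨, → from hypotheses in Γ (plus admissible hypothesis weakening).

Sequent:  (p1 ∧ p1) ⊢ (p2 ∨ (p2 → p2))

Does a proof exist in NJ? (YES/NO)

Derivation trace:
[Wk] (p1 ∧ p1) ⊢ (p2 ∨ (p2 → p2))
  [∨I₂]  ⊢ (p2 ∨ (p2 → p2))
    [→I]  ⊢ (p2 → p2)
      [Ax] p2 ⊢ p2

Result: YES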